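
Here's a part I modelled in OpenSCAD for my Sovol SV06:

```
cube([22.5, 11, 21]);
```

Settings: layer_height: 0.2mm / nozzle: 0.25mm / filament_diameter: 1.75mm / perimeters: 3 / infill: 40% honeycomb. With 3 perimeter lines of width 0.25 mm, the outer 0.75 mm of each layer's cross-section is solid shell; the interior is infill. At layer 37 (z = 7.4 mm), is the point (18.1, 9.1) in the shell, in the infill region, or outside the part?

At z = 7.4 mm: the 22.5×11 cube contributes its full rectangle. Overall, the cross-section is a single solid region. The nearest boundary edge runs (22.50, 11.00)→(0.00, 11.00); distance from the point to it = 1.90 mm. The point is inside the cross-section and 1.90 mm from the nearest boundary — more than the 0.75 mm shell width (3 × 0.25), so it's in the infill interior.

infill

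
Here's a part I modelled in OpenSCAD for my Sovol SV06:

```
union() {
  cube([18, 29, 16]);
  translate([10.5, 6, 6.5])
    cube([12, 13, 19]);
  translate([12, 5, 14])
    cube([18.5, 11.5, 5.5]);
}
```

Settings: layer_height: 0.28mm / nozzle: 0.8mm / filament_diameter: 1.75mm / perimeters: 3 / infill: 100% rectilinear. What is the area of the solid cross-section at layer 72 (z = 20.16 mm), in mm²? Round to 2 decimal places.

At z = 20.16 mm: the cube does not reach this height (z outside [0, 16]); the cube at (10.5, 6) is present — its section is the full 12×13 rectangle (area 156.00 mm²); the cube at (12, 5) is not intersected at this z (z outside [14, 19.5]); Combining (union): only the 12×13 cube at (10.5, 6) is present, so the union is just that shape — area = 156.00 mm². Overall, the cross-section is a single solid region. Net area = 156.00 mm².

156.00 mm²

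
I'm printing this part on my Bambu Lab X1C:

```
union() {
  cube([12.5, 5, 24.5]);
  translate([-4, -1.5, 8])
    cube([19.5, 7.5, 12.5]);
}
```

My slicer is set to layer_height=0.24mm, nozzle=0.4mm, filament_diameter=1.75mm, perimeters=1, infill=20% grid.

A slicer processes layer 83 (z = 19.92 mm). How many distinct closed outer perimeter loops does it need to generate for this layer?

1

At z = 19.92 mm: the cube (footprint 12.5×5) is included at this height; the cube at (-4, -1.5) (footprint 19.5×7.5) is included at this height; Merging all regions: the 12.5×5 cube lies entirely inside the 19.5×7.5 cube at (-4, -1.5), so the union is just the 19.5×7.5 cube at (-4, -1.5) — 1 connected region. The result has 1 disconnected region.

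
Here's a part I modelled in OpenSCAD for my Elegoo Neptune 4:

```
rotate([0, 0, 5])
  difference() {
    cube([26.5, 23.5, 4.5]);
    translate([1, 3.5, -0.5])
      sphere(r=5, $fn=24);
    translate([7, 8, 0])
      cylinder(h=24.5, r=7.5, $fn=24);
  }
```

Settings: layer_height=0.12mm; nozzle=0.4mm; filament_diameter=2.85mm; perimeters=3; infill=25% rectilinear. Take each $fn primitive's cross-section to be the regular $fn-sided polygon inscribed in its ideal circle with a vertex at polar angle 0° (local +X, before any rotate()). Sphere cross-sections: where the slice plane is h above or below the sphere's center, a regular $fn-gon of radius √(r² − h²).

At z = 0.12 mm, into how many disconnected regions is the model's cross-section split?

1

At z = 0.12 mm: the cube (footprint 26.5×23.5) is included at this height; the r=5 sphere at (1, 3.5) contributes a regular 24-gon of circumradius √(5²−0.62²) = 4.961; the cylinder at (7, 8): section is a regular 24-gon, circumradius r=7.5; After the difference (first − rest): starting from the 26.5×23.5 cube, the r=5 sphere at (1, 3.5) partially overlaps it — only the 43.19 mm² overlap (of its 76.45 mm²) is removed, clipping the outline; the r=7.5 cylinder at (7, 8) partially overlaps it — only the 141.63 mm² overlap (of its 174.70 mm²) is removed, clipping the outline — 1 connected region; (rotated 5° about Z; rotation is an isometry so areas/perimeters/island counts are preserved). The result has 1 disconnected region.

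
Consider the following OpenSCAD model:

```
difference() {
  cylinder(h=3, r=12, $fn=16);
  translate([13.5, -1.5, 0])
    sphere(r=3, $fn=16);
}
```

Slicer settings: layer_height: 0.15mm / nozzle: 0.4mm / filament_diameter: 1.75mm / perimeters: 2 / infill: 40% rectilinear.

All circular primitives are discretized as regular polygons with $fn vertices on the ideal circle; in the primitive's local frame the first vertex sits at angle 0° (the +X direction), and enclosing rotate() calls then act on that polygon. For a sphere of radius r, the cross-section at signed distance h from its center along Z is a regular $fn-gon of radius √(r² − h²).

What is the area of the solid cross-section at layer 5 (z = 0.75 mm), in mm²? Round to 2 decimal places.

437.55 mm²

At z = 0.75 mm: the r=12 cylinder contributes a regular 16-gon of circumradius 12 (area = (16/2)·12.000²·sin(360°/16) = 440.85 mm²); the r=3 sphere at (13.5, -1.5) slices to a regular 16-gon of circumradius 2.905 (√(r²−h²) with h=0.75 from center) (area = (16/2)·2.905²·sin(360°/16) = 25.83 mm²); After the difference (first − rest): starting from the r=12 cylinder (440.85 mm²), the r=3 sphere at (13.5, -1.5) partially overlaps it — only the 3.30 mm² overlap (of its 25.83 mm²) is removed, clipping the outline — area = 437.55 mm². Overall, the cross-section is a single solid region. Net area = 437.55 mm².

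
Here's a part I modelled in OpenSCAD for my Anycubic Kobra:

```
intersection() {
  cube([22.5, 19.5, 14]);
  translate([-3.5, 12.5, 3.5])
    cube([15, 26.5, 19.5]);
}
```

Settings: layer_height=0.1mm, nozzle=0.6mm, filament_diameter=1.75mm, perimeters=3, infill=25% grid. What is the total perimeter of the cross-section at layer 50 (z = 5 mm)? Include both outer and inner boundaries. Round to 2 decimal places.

37.00 mm

At z = 5 mm: the cube (footprint 22.5×19.5) is included at this height (perimeter 84.00 mm); the 15×26.5 cube at (-3.5, 12.5) contributes its full rectangle (perimeter 83.00 mm); Keeping only the common overlap: the 15×26.5 cube at (-3.5, 12.5) partially overlaps the 22.5×19.5 cube; clipping to the common part keeps 80.50 mm² — boundary = 37.00 mm. Overall, the cross-section is a single solid region. Total boundary length (outer) = 37.00 mm.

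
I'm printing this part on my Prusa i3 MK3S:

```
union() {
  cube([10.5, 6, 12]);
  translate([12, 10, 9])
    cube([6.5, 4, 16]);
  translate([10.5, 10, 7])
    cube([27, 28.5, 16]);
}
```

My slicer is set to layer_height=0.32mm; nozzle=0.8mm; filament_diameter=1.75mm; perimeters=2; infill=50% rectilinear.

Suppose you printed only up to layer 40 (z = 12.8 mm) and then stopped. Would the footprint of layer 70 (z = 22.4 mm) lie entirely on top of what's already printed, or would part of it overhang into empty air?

Compare the two slices. At z = 12.8: the cube is absent (z outside [0, 12]); the cube at (12, 10) (footprint 6.5×4) is included at this height (area 26.00 mm²); the 27×28.5 cube at (10.5, 10) contributes its full rectangle (area 769.50 mm²); Combining (union): the 6.5×4 cube at (12, 10) lies entirely inside the 27×28.5 cube at (10.5, 10), so the union is just the 27×28.5 cube at (10.5, 10) — area = 769.50 mm². At z = 22.4: the cube is not intersected at this z (z outside [0, 12]); the cube at (12, 10) (footprint 6.5×4) is included at this height (area 26.00 mm²); the cube at (10.5, 10) (footprint 27×28.5) is included at this height (area 769.50 mm²); Taking the union: the 6.5×4 cube at (12, 10) lies entirely inside the 27×28.5 cube at (10.5, 10), so the union is just the 27×28.5 cube at (10.5, 10) — area = 769.50 mm². Checking containment: the cross-section at z = 22.4 is a subset of the cross-section at z = 12.8.

entirely on top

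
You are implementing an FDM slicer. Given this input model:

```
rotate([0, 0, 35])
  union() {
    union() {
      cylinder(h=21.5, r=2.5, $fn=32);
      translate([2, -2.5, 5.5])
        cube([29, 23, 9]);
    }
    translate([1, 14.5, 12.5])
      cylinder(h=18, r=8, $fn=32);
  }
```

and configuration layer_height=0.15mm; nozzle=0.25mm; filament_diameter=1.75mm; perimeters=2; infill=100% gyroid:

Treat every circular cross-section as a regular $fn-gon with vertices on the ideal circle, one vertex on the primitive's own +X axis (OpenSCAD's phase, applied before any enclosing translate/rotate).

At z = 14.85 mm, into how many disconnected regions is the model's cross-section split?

2

At z = 14.85 mm: the r=2.5 cylinder gives a regular 32-gon of circumradius 2.5 (constant along its height); the cube at (2, -2.5) is absent (z outside [5.5, 14.5]); Combining (union): only the r=2.5 cylinder is present, so the union is just that shape — 1 connected region; the r=8 cylinder at (1, 14.5) gives a regular 32-gon of circumradius 8 (constant along its height); Combining (union): the 2 present regions are separate (no shared area or edge), so areas and boundary lengths simply add and each stays a separate island — 2 connected regions; (whole slice rotated 35° about Z — lengths, areas and connectivity unchanged). The result has 2 disconnected regions.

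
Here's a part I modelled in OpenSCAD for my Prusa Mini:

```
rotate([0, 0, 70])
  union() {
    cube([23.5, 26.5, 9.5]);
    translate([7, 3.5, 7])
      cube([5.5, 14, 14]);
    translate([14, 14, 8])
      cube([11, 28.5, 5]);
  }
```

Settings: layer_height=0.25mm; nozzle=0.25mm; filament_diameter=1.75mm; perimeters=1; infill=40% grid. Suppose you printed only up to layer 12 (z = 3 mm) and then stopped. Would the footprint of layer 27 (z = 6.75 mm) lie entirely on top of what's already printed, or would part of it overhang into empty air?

Compare the two slices. At z = 3: the 23.5×26.5 cube contributes its full rectangle (area 622.75 mm²); the cube at (7, 3.5) is not intersected at this z (z outside [7, 21]); the cube at (14, 14) is not intersected at this z (z outside [8, 13]); Combining (union): only the 23.5×26.5 cube is present, so the union is just that shape — area = 622.75 mm²; (rotated 70° about Z; rotation is an isometry so areas/perimeters/island counts are preserved). At z = 6.75: the cube (footprint 23.5×26.5) is included at this height (area 622.75 mm²); the cube at (7, 3.5) is absent (z outside [7, 21]); the cube at (14, 14) is absent (z outside [8, 13]); Combining (union): only the 23.5×26.5 cube is present, so the union is just that shape — area = 622.75 mm²; (whole slice rotated 70° about Z — lengths, areas and connectivity unchanged). Checking containment: the cross-section at z = 6.75 is a subset of the cross-section at z = 3.

entirely on top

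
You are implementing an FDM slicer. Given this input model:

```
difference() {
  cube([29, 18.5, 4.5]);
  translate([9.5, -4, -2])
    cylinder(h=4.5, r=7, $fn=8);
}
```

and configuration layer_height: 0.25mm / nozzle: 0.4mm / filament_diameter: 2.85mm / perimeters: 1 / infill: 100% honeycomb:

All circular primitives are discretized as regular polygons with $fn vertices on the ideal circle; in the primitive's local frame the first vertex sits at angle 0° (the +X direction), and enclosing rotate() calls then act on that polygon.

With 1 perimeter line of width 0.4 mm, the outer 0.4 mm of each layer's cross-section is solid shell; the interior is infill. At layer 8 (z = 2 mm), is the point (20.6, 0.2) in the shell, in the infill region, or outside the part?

shell

At z = 2 mm: the 29×18.5 cube contributes its full rectangle; the r=7 cylinder at (9.5, -4) gives a regular 8-gon of circumradius 7 (constant along its height); After the difference (first − rest): starting from the 29×18.5 cube, the r=7 cylinder at (9.5, -4) partially overlaps it — only the 19.92 mm² overlap (of its 138.59 mm²) is removed, clipping the outline — 1 connected region. Overall, the cross-section is a single solid region. The nearest boundary edge runs (29.00, 0.00)→(14.84, 0.00); distance from the point to it = 0.20 mm. The point is inside the cross-section, 0.20 mm from the nearest boundary — within the 0.4 mm shell band (1 × 0.4).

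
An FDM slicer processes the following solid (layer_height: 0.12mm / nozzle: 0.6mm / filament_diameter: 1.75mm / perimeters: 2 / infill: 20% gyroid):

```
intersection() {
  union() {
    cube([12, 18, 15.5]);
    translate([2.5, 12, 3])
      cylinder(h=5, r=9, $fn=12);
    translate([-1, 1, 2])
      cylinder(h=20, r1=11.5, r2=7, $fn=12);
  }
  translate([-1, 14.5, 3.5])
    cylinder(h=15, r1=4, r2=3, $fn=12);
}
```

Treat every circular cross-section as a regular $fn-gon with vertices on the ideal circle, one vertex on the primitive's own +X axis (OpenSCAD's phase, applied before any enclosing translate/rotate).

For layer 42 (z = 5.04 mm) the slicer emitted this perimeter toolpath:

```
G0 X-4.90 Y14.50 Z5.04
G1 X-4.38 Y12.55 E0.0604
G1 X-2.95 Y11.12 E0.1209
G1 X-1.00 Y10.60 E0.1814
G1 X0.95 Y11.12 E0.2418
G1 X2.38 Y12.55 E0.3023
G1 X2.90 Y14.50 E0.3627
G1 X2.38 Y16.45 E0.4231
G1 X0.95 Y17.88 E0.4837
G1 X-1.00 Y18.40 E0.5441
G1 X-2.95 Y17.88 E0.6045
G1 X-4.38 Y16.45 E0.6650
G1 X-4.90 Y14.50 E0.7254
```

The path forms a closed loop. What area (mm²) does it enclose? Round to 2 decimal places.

Apply the shoelace formula to the sequence of (X, Y) vertices; enclosed area = 45.66 mm².

45.66 mm²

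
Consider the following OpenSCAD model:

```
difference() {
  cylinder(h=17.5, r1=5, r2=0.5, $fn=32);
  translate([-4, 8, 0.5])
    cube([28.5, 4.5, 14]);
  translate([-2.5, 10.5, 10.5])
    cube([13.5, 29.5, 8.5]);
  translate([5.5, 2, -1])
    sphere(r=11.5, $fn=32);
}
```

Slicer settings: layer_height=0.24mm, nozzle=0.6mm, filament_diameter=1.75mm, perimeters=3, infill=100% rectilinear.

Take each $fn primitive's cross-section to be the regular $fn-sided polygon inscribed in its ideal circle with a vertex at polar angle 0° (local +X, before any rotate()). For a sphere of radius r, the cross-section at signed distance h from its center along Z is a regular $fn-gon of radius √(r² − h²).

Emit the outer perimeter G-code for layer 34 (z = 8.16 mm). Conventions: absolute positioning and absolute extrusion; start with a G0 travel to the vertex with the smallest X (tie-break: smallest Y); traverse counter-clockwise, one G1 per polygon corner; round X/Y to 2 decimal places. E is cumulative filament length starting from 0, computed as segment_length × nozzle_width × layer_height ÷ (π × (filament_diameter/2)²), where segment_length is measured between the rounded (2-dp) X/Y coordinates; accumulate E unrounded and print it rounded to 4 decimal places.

G0 X-2.90 Y0.00 Z8.16
G1 X-2.85 Y-0.57 E0.0343
G1 X-2.68 Y-1.11 E0.0681
G1 X-2.41 Y-1.61 E0.1022
G1 X-2.05 Y-2.05 E0.1362
G1 X-1.61 Y-2.41 E0.1702
G1 X-1.11 Y-2.68 E0.2043
G1 X-0.57 Y-2.85 E0.2382
G1 X0.00 Y-2.90 E0.2724
G1 X0.53 Y-2.85 E0.3043
G1 X-0.28 Y-1.86 E0.3809
G1 X-0.92 Y-0.66 E0.4623
G1 X-1.32 Y0.64 E0.5437
G1 X-1.45 Y2.00 E0.6255
G1 X-1.40 Y2.53 E0.6574
G1 X-1.61 Y2.41 E0.6719
G1 X-2.05 Y2.05 E0.7059
G1 X-2.41 Y1.61 E0.7399
G1 X-2.68 Y1.11 E0.7739
G1 X-2.85 Y0.57 E0.8078
G1 X-2.90 Y0.00 E0.8421

At z = 8.16 mm: the cone (r1=5→r2=0.5) has section circumradius 2.902 here — a regular 32-gon; the cube at (-4, 8) is present — its section is the full 28.5×4.5 rectangle; the cube at (-2.5, 10.5) is absent (z outside [10.5, 19]); the r=11.5 sphere at (5.5, 2) contributes a regular 32-gon of circumradius √(11.5²−9.16²) = 6.953; After the difference (first − rest): starting from the cone, the 28.5×4.5 cube at (-4, 8) misses the remaining region (no effect); the r=11.5 sphere at (5.5, 2) partially overlaps it — only the 18.17 mm² overlap (of its 150.90 mm²) is removed, clipping the outline — 1 connected region. The outline is a single polygon with 20 vertices. Extrusion per mm of travel: 0.6 × 0.24 / (π × 0.875²) = 0.059868. Accumulating E over each segment gives final E = 0.8421.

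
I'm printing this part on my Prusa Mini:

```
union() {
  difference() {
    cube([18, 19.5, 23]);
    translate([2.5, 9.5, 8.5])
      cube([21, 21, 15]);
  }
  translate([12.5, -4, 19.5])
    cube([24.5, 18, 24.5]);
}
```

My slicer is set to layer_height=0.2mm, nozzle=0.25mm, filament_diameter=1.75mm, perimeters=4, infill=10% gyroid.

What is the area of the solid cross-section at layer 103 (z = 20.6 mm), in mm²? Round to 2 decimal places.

584.75 mm²

At z = 20.6 mm: the cube is present — its section is the full 18×19.5 rectangle (area 351.00 mm²); the 21×21 cube at (2.5, 9.5) contributes its full rectangle (area 441.00 mm²); Subtracting the remaining from the first: starting from the 18×19.5 cube (351.00 mm²), the 21×21 cube at (2.5, 9.5) partially overlaps it — only the 155.00 mm² overlap (of its 441.00 mm²) is removed, clipping the outline — area = 196.00 mm²; the 24.5×18 cube at (12.5, -4) contributes its full rectangle (area 441.00 mm²); Combining (union): the regions partially overlap — summed areas 637.00 mm² minus the doubly-counted overlap 52.25 mm² gives 584.75 mm² — area = 584.75 mm². Overall, the cross-section is a single solid region. Net area = 584.75 mm².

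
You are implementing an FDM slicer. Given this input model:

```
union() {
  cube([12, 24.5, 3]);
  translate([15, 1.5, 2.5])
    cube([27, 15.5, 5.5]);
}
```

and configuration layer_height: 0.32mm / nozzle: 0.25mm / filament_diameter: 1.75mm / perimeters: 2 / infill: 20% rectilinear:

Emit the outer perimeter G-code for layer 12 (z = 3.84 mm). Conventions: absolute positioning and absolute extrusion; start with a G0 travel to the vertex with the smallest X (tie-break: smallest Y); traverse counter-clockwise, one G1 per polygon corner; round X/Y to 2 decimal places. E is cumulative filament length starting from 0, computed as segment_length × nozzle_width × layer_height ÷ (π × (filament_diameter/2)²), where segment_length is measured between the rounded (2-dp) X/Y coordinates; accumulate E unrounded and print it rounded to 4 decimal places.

At z = 3.84 mm: the cube is absent (z outside [0, 3]); the cube at (15, 1.5) (footprint 27×15.5) is included at this height; Merging all regions: only the 27×15.5 cube at (15, 1.5) is present, so the union is just that shape — 1 connected region. The outline is a single polygon with 4 vertices. Extrusion per mm of travel: 0.25 × 0.32 / (π × 0.875²) = 0.033260. Accumulating E over each segment gives final E = 2.8271.

G0 X15.00 Y1.50 Z3.84
G1 X42.00 Y1.50 E0.8980
G1 X42.00 Y17.00 E1.4136
G1 X15.00 Y17.00 E2.3116
G1 X15.00 Y1.50 E2.8271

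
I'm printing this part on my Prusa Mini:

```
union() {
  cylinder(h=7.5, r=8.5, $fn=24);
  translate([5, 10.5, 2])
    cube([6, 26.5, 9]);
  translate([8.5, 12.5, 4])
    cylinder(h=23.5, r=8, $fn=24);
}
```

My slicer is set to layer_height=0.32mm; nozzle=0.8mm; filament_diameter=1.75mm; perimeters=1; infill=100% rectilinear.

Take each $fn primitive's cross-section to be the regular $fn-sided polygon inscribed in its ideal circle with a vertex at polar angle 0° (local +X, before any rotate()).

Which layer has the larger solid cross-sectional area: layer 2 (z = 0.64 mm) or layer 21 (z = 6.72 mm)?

layer 21 (z = 6.72 mm)

Layer 2 (z = 0.64): the r=8.5 cylinder contributes a regular 24-gon of circumradius 8.5 (area = (24/2)·8.500²·sin(360°/24) = 224.40 mm²); the cube at (5, 10.5) is not intersected at this z (z outside [2, 11]); the cylinder at (8.5, 12.5) does not reach this height (z outside [4, 27.5]); Combining (union): only the r=8.5 cylinder is present, so the union is just that shape — area = 224.40 mm². So its area = 224.40 mm². Layer 21 (z = 6.72): the r=8.5 cylinder gives a regular 24-gon of circumradius 8.5 (constant along its height) (area = (24/2)·8.500²·sin(360°/24) = 224.40 mm²); the cube at (5, 10.5) (footprint 6×26.5) is included at this height (area 159.00 mm²); the cylinder at (8.5, 12.5): section is a regular 24-gon, circumradius r=8 (area = (24/2)·8.000²·sin(360°/24) = 198.77 mm²); Merging all regions: the regions partially overlap — summed areas 582.17 mm² minus the doubly-counted overlap 63.99 mm² gives 518.18 mm² — area = 518.18 mm². So its area = 518.18 mm². Layer 21 is larger (518.18 vs 224.40 mm²).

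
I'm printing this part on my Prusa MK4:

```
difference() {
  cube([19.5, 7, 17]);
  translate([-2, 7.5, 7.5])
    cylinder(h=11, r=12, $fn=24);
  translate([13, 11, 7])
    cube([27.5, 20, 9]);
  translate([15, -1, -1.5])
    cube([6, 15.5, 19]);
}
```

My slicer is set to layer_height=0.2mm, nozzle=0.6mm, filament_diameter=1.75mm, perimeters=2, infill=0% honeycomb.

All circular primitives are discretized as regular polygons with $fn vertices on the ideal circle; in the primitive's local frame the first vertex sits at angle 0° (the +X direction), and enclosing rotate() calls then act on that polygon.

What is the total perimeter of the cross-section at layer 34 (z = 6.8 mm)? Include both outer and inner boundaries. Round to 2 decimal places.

44.00 mm

At z = 6.8 mm: the 19.5×7 cube contributes its full rectangle (perimeter 53.00 mm); the cylinder at (-2, 7.5) is absent (z outside [7.5, 18.5]); the cube at (13, 11) is not intersected at this z (z outside [7, 16]); the 6×15.5 cube at (15, -1) contributes its full rectangle (perimeter 43.00 mm); After the difference (first − rest): starting from the 19.5×7 cube, the 6×15.5 cube at (15, -1) partially overlaps it — only the 31.50 mm² overlap (of its 93.00 mm²) is removed, clipping the outline — boundary = 44.00 mm. Overall, the cross-section is a single solid region. Total boundary length (outer) = 44.00 mm.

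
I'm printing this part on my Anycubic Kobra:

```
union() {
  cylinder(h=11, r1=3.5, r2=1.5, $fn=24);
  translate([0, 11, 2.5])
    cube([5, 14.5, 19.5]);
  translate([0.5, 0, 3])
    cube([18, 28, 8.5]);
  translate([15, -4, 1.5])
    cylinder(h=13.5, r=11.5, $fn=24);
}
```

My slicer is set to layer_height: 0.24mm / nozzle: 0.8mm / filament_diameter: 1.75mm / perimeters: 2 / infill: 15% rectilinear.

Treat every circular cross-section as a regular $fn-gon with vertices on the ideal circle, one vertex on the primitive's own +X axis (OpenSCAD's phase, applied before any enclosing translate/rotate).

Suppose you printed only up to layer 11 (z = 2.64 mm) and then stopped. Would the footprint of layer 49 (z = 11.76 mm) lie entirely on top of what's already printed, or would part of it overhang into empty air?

Compare the two slices. At z = 2.64: the cone (r1=3.5→r2=1.5) has section circumradius 3.020 here — a regular 24-gon (area = (24/2)·3.020²·sin(360°/24) = 28.33 mm²); the cube at (0, 11) is present — its section is the full 5×14.5 rectangle (area 72.50 mm²); the cube at (0.5, 0) is absent (z outside [3, 11.5]); the r=11.5 cylinder at (15, -4) gives a regular 24-gon of circumradius 11.5 (constant along its height) (area = (24/2)·11.500²·sin(360°/24) = 410.75 mm²); Combining (union): the 3 present regions are separate (no shared area or edge), so areas and boundary lengths simply add and each stays a separate island — area = 511.57 mm². At z = 11.76: the cone is absent (z outside [0, 11]); the cube at (0, 11) (footprint 5×14.5) is included at this height (area 72.50 mm²); the cube at (0.5, 0) is absent (z outside [3, 11.5]); the r=11.5 cylinder at (15, -4) contributes a regular 24-gon of circumradius 11.5 (area = (24/2)·11.500²·sin(360°/24) = 410.75 mm²); Combining (union): the 2 present regions are separate (no shared area or edge), so areas and boundary lengths simply add and each stays a separate island — area = 483.25 mm². Checking containment: the cross-section at z = 11.76 is a subset of the cross-section at z = 2.64.

entirely on top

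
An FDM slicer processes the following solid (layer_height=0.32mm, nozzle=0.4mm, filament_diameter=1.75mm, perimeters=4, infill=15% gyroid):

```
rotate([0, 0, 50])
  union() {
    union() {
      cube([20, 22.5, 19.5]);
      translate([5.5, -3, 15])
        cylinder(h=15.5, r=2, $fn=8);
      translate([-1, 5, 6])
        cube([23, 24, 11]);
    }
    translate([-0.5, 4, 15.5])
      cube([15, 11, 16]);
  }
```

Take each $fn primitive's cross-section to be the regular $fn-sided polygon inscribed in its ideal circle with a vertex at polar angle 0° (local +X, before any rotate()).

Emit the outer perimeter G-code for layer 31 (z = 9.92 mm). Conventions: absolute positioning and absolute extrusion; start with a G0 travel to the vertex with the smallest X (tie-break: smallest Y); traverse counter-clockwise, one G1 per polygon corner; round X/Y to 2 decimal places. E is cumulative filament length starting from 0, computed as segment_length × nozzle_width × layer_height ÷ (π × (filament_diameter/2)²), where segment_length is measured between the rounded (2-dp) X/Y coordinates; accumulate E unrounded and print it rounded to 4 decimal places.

At z = 9.92 mm: the 20×22.5 cube contributes its full rectangle; the cylinder at (5.5, -3) is absent (z outside [15, 30.5]); the cube at (-1, 5) (footprint 23×24) is included at this height; Combining (union): the regions partially overlap (shared area 350.00 mm²), so overlapping operands fuse into one piece — 1 connected region; the cube at (-0.5, 4) is absent (z outside [15.5, 31.5]); Combining (union): only that combined region is present, so the union is just that shape — 1 connected region; (rotated 50° about Z; rotation is an isometry so areas/perimeters/island counts are preserved). The outline is a single polygon with 8 vertices. Extrusion per mm of travel: 0.4 × 0.32 / (π × 0.875²) = 0.053216. Accumulating E over each segment gives final E = 5.5339.

G0 X-22.86 Y17.87 Z9.92
G1 X-4.47 Y2.45 E1.2772
G1 X-3.83 Y3.21 E1.3300
G1 X0.00 Y0.00 E1.5960
G1 X12.86 Y15.32 E2.6604
G1 X9.03 Y18.53 E2.9263
G1 X10.31 Y20.07 E3.0329
G1 X-8.07 Y35.49 E4.3096
G1 X-22.86 Y17.87 E5.5339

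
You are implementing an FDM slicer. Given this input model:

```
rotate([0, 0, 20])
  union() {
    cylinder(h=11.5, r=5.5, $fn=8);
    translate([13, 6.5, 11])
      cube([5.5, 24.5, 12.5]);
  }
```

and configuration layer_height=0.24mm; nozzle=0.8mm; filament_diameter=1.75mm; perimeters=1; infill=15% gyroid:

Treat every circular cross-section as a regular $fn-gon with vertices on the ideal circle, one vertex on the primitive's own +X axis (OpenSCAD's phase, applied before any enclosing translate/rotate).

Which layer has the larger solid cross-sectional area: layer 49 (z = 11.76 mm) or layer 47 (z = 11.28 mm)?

layer 47 (z = 11.28 mm)

Layer 49 (z = 11.76): the cylinder does not reach this height (z outside [0, 11.5]); the cube at (13, 6.5) is present — its section is the full 5.5×24.5 rectangle (area 134.75 mm²); Merging all regions: only the 5.5×24.5 cube at (13, 6.5) is present, so the union is just that shape — area = 134.75 mm²; (whole slice rotated 20° about Z — lengths, areas and connectivity unchanged). So its area = 134.75 mm². Layer 47 (z = 11.28): the cylinder: section is a regular 8-gon, circumradius r=5.5 (area = (8/2)·5.500²·sin(360°/8) = 85.56 mm²); the cube at (13, 6.5) (footprint 5.5×24.5) is included at this height (area 134.75 mm²); Taking the union: the 2 present regions are separate (no shared area or edge), so areas and boundary lengths simply add and each stays a separate island — area = 220.31 mm²; (whole slice rotated 20° about Z — lengths, areas and connectivity unchanged). So its area = 220.31 mm². Layer 47 is larger (220.31 vs 134.75 mm²).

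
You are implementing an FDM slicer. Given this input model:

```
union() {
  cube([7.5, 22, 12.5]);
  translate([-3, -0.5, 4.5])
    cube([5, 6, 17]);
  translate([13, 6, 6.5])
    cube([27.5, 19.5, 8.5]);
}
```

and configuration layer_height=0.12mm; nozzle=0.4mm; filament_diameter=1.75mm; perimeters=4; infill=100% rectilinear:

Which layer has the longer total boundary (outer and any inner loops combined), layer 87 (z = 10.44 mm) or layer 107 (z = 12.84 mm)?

layer 87 (z = 10.44 mm)

Layer 87 (z = 10.44): the 7.5×22 cube contributes its full rectangle (perimeter 59.00 mm); the cube at (-3, -0.5) (footprint 5×6) is included at this height (perimeter 22.00 mm); the cube at (13, 6) (footprint 27.5×19.5) is included at this height (perimeter 94.00 mm); Taking the union: the regions partially overlap (shared area 11.00 mm²), so the edge portions inside another operand are dropped and the merged outline is re-measured after clipping — boundary = 160.00 mm. So its perimeter = 160.00 mm. Layer 107 (z = 12.84): the cube does not reach this height (z outside [0, 12.5]); the cube at (-3, -0.5) is present — its section is the full 5×6 rectangle (perimeter 22.00 mm); the cube at (13, 6) (footprint 27.5×19.5) is included at this height (perimeter 94.00 mm); Combining (union): the 2 present regions are separate (no shared area or edge), so areas and boundary lengths simply add and each stays a separate island — boundary = 116.00 mm. So its perimeter = 116.00 mm. Layer 87 is larger (160.00 vs 116.00 mm).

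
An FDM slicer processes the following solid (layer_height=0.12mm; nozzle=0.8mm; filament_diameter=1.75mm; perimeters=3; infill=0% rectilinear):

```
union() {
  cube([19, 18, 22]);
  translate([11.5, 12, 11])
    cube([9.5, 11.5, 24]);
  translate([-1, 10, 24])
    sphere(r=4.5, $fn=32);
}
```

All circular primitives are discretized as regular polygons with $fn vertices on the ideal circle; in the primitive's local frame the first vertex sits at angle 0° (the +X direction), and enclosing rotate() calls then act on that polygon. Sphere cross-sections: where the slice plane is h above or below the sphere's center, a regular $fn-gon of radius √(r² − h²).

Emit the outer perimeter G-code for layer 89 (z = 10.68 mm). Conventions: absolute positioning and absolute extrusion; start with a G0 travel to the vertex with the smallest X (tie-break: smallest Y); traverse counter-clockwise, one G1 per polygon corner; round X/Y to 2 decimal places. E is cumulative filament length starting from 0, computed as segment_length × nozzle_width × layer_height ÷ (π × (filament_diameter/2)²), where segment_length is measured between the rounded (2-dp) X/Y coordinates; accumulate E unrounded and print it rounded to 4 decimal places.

At z = 10.68 mm: the cube (footprint 19×18) is included at this height; the cube at (11.5, 12) is not intersected at this z (z outside [11, 35]); the sphere at (-1, 10) is absent (|z−center|=13.320 > r=4.5); Taking the union: only the 19×18 cube is present, so the union is just that shape — 1 connected region. The outline is a single polygon with 4 vertices. Extrusion per mm of travel: 0.8 × 0.12 / (π × 0.875²) = 0.039912. Accumulating E over each segment gives final E = 2.9535.

G0 X0.00 Y0.00 Z10.68
G1 X19.00 Y0.00 E0.7583
G1 X19.00 Y18.00 E1.4767
G1 X0.00 Y18.00 E2.2351
G1 X0.00 Y0.00 E2.9535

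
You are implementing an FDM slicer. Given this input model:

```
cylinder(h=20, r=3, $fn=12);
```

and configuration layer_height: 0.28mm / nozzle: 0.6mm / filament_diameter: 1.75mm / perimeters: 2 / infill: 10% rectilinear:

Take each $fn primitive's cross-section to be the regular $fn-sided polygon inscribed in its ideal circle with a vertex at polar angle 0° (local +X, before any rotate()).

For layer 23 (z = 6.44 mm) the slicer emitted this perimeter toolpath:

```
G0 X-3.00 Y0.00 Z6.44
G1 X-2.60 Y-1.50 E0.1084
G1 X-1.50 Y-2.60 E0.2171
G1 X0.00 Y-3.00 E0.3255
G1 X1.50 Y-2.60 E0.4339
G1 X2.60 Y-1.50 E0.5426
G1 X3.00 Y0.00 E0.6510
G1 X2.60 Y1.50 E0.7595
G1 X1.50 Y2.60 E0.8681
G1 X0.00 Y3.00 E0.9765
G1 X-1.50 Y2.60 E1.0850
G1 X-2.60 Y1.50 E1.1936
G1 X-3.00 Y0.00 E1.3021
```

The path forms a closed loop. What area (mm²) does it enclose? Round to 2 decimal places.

Apply the shoelace formula to the sequence of (X, Y) vertices; enclosed area = 27.02 mm².

27.02 mm²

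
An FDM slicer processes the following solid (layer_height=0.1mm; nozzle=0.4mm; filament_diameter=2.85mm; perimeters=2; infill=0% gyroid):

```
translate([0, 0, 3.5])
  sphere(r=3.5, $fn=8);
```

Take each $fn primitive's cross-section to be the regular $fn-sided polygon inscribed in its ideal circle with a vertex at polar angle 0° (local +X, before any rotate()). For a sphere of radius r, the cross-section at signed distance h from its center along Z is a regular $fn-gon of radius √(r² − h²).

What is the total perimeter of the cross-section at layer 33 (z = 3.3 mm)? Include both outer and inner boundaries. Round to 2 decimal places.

At z = 3.3 mm: the r=3.5 sphere slices to a regular 8-gon of circumradius 3.494 (√(r²−h²) with h=0.2 from center) (perimeter = 2·8·3.494·sin(180°/8) = 21.40 mm). Overall, the cross-section is a single solid region. Total boundary length (outer) = 21.40 mm.

21.40 mm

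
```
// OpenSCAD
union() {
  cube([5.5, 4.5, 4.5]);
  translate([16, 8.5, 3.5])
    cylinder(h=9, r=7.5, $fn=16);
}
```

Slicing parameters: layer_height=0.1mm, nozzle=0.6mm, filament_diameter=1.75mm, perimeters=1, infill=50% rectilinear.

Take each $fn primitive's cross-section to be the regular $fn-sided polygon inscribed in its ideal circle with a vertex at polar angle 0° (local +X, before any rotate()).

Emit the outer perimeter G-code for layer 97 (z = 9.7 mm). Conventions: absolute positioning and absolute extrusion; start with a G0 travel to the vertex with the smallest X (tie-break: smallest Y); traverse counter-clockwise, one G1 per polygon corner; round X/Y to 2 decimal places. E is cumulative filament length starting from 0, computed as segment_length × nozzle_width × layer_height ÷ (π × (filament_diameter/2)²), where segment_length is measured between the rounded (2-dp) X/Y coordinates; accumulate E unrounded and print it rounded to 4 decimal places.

G0 X8.50 Y8.50 Z9.70
G1 X9.07 Y5.63 E0.0730
G1 X10.70 Y3.20 E0.1460
G1 X13.13 Y1.57 E0.2190
G1 X16.00 Y1.00 E0.2920
G1 X18.87 Y1.57 E0.3650
G1 X21.30 Y3.20 E0.4379
G1 X22.93 Y5.63 E0.5109
G1 X23.50 Y8.50 E0.5839
G1 X22.93 Y11.37 E0.6569
G1 X21.30 Y13.80 E0.7299
G1 X18.87 Y15.43 E0.8029
G1 X16.00 Y16.00 E0.8759
G1 X13.13 Y15.43 E0.9489
G1 X10.70 Y13.80 E1.0219
G1 X9.07 Y11.37 E1.0949
G1 X8.50 Y8.50 E1.1679

At z = 9.7 mm: the cube is absent (z outside [0, 4.5]); the cylinder at (16, 8.5): section is a regular 16-gon, circumradius r=7.5; Merging all regions: only the r=7.5 cylinder at (16, 8.5) is present, so the union is just that shape — 1 connected region. The outline is a single polygon with 16 vertices. Extrusion per mm of travel: 0.6 × 0.1 / (π × 0.875²) = 0.024945. Accumulating E over each segment gives final E = 1.1679.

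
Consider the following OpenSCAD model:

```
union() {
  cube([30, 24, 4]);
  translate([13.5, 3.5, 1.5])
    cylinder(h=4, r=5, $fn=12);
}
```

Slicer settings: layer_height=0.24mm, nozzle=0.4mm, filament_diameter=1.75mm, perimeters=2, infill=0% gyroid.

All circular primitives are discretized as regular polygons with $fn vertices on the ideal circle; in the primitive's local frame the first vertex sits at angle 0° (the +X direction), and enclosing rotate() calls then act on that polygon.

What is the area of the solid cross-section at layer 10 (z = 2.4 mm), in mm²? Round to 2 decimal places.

726.51 mm²

At z = 2.4 mm: the 30×24 cube contributes its full rectangle (area 720.00 mm²); the cylinder at (13.5, 3.5): section is a regular 12-gon, circumradius r=5 (area = (12/2)·5.000²·sin(360°/12) = 75.00 mm²); Combining (union): the regions partially overlap — summed areas 795.00 mm² minus the doubly-counted overlap 68.49 mm² gives 726.51 mm² — area = 726.51 mm². Overall, the cross-section is a single solid region. Net area = 726.51 mm².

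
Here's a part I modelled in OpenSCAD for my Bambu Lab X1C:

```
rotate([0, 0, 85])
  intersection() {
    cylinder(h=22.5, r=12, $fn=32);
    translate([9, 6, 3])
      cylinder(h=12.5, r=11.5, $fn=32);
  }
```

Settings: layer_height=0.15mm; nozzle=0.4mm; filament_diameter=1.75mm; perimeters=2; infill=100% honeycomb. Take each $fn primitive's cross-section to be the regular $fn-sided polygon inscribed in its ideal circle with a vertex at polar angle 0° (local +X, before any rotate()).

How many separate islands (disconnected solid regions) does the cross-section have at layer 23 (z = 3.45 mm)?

At z = 3.45 mm: the r=12 cylinder contributes a regular 32-gon of circumradius 12; the r=11.5 cylinder at (9, 6) contributes a regular 32-gon of circumradius 11.5; Keeping only the common overlap: the r=11.5 cylinder at (9, 6) partially overlaps the r=12 cylinder; clipping to the common part keeps 186.79 mm² — 1 connected region; (whole slice rotated 85° about Z — lengths, areas and connectivity unchanged). Overall, the cross-section is a single solid region. Island count = 1.

1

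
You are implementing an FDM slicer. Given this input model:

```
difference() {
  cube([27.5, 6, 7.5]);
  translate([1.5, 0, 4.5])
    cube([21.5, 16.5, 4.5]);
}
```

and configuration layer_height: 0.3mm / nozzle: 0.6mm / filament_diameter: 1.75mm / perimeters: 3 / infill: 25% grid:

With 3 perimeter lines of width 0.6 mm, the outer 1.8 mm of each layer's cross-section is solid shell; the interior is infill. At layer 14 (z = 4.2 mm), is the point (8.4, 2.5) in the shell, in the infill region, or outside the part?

infill

At z = 4.2 mm: the 27.5×6 cube contributes its full rectangle; the cube at (1.5, 0) is absent (z outside [4.5, 9]); Subtracting the remaining from the first: none of the subtracted shapes is present at this height, so the 27.5×6 cube is unchanged — 1 connected region. Overall, the cross-section is a single solid region. The nearest boundary edge runs (0.00, 0.00)→(27.50, 0.00); distance from the point to it = 2.50 mm. The point is inside the cross-section and 2.50 mm from the nearest boundary — more than the 1.8 mm shell width (3 × 0.6), so it's in the infill interior.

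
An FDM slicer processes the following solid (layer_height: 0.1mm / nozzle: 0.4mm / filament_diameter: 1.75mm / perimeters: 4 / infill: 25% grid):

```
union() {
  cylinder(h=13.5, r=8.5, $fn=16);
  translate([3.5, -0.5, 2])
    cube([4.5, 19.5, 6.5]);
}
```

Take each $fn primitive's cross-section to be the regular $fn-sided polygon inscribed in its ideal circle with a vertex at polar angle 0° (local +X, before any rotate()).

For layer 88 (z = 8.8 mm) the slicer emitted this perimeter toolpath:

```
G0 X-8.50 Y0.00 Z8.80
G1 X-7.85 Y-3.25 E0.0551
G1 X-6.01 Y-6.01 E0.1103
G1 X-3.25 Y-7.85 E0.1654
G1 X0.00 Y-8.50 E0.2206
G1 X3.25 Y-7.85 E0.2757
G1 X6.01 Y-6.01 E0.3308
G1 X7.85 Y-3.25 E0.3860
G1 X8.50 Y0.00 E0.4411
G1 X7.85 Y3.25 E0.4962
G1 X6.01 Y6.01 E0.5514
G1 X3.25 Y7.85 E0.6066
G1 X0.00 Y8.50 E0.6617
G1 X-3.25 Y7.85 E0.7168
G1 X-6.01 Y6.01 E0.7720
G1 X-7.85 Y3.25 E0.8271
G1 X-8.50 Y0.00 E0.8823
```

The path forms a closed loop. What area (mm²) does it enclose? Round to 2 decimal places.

Apply the shoelace formula to the sequence of (X, Y) vertices; enclosed area = 221.08 mm².

221.08 mm²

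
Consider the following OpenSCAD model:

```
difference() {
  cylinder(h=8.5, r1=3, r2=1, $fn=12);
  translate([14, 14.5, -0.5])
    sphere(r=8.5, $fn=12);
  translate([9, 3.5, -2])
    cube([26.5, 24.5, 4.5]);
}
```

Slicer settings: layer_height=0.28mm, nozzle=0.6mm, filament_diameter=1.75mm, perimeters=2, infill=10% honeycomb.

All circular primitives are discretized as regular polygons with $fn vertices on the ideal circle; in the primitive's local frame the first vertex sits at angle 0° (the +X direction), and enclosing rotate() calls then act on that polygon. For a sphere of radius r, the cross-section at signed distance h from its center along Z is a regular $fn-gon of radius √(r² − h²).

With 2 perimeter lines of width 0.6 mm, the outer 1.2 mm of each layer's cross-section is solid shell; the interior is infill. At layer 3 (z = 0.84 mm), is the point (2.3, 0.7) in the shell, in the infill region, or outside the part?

shell

At z = 0.84 mm: the cone: at t=0.099 of its height the radius interpolates to r₁+(r₂−r₁)t = 2.802, giving a regular 12-gon of that circumradius; the r=8.5 sphere at (14, 14.5) contributes a regular 12-gon of circumradius √(8.5²−1.34²) = 8.394; the 26.5×24.5 cube at (9, 3.5) contributes its full rectangle; Subtracting the remaining from the first: starting from the cone, the r=8.5 sphere at (14, 14.5) misses the remaining region (no effect); the 26.5×24.5 cube at (9, 3.5) misses the remaining region (no effect) — 1 connected region. Overall, the cross-section is a single solid region. The nearest boundary edge runs (2.43, 1.40)→(2.80, 0.00); distance from the point to it = 0.30 mm. The point is inside the cross-section, 0.30 mm from the nearest boundary — within the 1.2 mm shell band (2 × 0.6).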